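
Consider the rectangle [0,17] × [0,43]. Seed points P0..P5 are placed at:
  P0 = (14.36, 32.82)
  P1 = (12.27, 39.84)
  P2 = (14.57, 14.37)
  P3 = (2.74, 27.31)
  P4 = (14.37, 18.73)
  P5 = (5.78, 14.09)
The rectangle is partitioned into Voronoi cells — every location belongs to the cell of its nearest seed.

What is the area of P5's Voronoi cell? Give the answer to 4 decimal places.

Area of P5's cell: 207.5361

1. box [0,17]×[0,43]: [(0, 0) (17, 0) (17, 43) (0, 43)]
2. ⊥bis P5·P0 via (10.07,23.455): [(0, 28.068) (0, 0) (17, 0) (17, 20.2804)]  |A|=410.9614
3. ⊥bis P5·P1 via (9.025,26.965): [(0, 28.068) (0, 0) (17, 0) (17, 20.2804)]  |A|=410.9614
4. ⊥bis P5·P2 via (10.175,14.23): [(9.8783, 23.5428) (0, 28.068) (0, 0) (10.6283, 0)]  |A|=263.7423
5. ⊥bis P5·P3 via (4.26,20.7): [(9.9274, 22.0032) (0, 19.7204) (0, 0) (10.6283, 0)]  |A|=214.8144
6. ⊥bis P5·P4 via (10.075,16.41): [(10.1075, 16.3499) (7.3712, 21.4154) (0, 19.7204) (0, 0) (10.6283, 0)]  |A|=207.5361
7. canonical 5-gon: [(10.1075, 16.3499) (7.3712, 21.4154) (0, 19.7204) (0, 0) (10.6283, 0)]
8. shoelace: 207.5361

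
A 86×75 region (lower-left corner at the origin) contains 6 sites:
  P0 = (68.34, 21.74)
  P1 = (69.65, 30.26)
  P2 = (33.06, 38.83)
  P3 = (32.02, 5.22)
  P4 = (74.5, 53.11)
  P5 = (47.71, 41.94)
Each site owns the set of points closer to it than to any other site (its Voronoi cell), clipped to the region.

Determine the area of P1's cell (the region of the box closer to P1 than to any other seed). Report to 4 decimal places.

1. box [0,86]×[0,75]: [(0, 0) (86, 0) (86, 75) (0, 75)]
2. ⊥bis P1·P0 via (68.995,26): [(0, 36.6084) (86, 23.3854) (86, 75) (0, 75)]  |A|=3870.268
3. ⊥bis P1·P2 via (51.355,34.545): [(50.0364, 28.915) (86, 23.3854) (86, 75) (60.8302, 75)]  |A|=1508.0988
4. ⊥bis P1·P3 via (50.835,17.74): [(50.0364, 28.915) (86, 23.3854) (86, 75) (60.8302, 75)]  |A|=1508.0988
5. ⊥bis P1·P4 via (72.075,41.685): [(53.9294, 45.5365) (50.0364, 28.915) (86, 23.3854) (86, 38.7294)]  |A|=555.6933
6. ⊥bis P1·P5 via (58.68,36.1): [(62.7113, 43.6725) (54.4904, 28.2302) (86, 23.3854) (86, 38.7294)]  |A|=441.8755
7. canonical 4-gon: [(62.7113, 43.6725) (54.4904, 28.2302) (86, 23.3854) (86, 38.7294)]
8. shoelace: 441.8755

Area of P1's cell: 441.8755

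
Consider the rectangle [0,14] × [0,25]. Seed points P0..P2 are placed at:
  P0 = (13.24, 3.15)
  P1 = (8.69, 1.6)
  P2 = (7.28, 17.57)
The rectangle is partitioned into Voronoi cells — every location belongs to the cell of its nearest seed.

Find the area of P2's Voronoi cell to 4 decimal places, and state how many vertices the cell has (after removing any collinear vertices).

1. box [0,14]×[0,25]: [(0, 0) (14, 0) (14, 25) (0, 25)]
2. ⊥bis P2·P0 via (10.26,10.36): [(0, 6.1194) (14, 11.9058) (14, 25) (0, 25)]  |A|=223.8237
3. ⊥bis P2·P1 via (7.985,9.585): [(0, 8.88) (8.4936, 9.6299) (14, 11.9058) (14, 25) (0, 25)]  |A|=212.1
4. canonical 5-gon: [(0, 8.88) (8.4936, 9.6299) (14, 11.9058) (14, 25) (0, 25)]
5. shoelace: 212.1

Area of P2's cell: 212.1000 (5 vertices)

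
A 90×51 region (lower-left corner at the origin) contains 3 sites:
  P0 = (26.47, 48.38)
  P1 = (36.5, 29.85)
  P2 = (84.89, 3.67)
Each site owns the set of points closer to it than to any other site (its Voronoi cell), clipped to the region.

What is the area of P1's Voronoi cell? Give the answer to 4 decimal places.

1. box [0,90]×[0,51]: [(0, 0) (90, 0) (90, 51) (0, 51)]
2. ⊥bis P1·P0 via (31.485,39.115): [(0, 22.0727) (0, 0) (90, 0) (90, 51) (53.442, 51)]  |A|=3817.0321
3. ⊥bis P1·P2 via (60.695,16.76): [(0, 22.0727) (0, 0) (51.6275, 0) (79.2196, 51) (53.442, 51)]  |A|=2563.6317
4. canonical 5-gon: [(0, 22.0727) (0, 0) (51.6275, 0) (79.2196, 51) (53.442, 51)]
5. shoelace: 2563.6317

Area of P1's cell: 2563.6317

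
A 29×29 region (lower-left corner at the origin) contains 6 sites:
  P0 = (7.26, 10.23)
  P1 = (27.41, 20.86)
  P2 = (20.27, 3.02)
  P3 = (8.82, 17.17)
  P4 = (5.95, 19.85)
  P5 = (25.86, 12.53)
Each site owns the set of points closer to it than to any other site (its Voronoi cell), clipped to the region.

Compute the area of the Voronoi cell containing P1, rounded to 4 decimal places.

Area of P1's cell: 137.4812

1. box [0,29]×[0,29]: [(0, 0) (29, 0) (29, 29) (0, 29)]
2. ⊥bis P1·P0 via (17.335,15.545): [(25.5357, 0) (29, 0) (29, 29) (10.2369, 29)]  |A|=322.2978
3. ⊥bis P1·P2 via (23.84,11.94): [(18.0048, 14.2754) (29, 9.8748) (29, 29) (10.2369, 29)]  |A|=243.2823
4. ⊥bis P1·P3 via (18.115,19.015): [(19.1465, 13.8185) (29, 9.8748) (29, 29) (16.133, 29)]  |A|=191.8952
5. ⊥bis P1·P4 via (16.68,20.355): [(16.3167, 28.0749) (19.1465, 13.8185) (29, 9.8748) (29, 29) (16.2731, 29)]  |A|=191.8304
6. ⊥bis P1·P5 via (26.635,16.695): [(16.3167, 28.0749) (18.2664, 18.2522) (29, 16.2549) (29, 29) (16.2731, 29)]  |A|=137.4812
7. canonical 5-gon: [(16.3167, 28.0749) (18.2664, 18.2522) (29, 16.2549) (29, 29) (16.2731, 29)]
8. shoelace: 137.4812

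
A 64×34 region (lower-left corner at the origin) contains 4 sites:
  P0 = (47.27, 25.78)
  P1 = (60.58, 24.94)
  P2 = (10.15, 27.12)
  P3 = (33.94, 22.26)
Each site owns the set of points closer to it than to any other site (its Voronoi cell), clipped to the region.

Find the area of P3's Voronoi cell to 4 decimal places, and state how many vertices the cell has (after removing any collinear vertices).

1. box [0,64]×[0,34]: [(0, 0) (64, 0) (64, 34) (0, 34)]
2. ⊥bis P3·P0 via (40.605,24.02): [(0, 0) (46.9479, 0) (37.9696, 34) (0, 34)]  |A|=1443.5973
3. ⊥bis P3·P1 via (47.26,23.6): [(0, 0) (46.9479, 0) (37.9696, 34) (0, 34)]  |A|=1443.5973
4. ⊥bis P3·P2 via (22.045,24.69): [(17.0011, 0) (46.9479, 0) (37.9696, 34) (23.9469, 34)]  |A|=747.4803
5. canonical 4-gon: [(17.0011, 0) (46.9479, 0) (37.9696, 34) (23.9469, 34)]
6. shoelace: 747.4803

Area of P3's cell: 747.4803 (4 vertices)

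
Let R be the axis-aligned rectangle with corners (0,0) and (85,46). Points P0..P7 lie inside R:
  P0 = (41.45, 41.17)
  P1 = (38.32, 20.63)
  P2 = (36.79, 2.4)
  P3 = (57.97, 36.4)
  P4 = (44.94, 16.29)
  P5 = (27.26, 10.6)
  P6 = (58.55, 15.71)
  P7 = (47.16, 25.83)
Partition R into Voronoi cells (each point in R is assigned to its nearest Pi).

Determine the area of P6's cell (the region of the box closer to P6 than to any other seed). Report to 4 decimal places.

Area of P6's cell: 859.1653

1. box [0,85]×[0,46]: [(0, 0) (85, 0) (85, 46) (0, 46)]
2. ⊥bis P6·P0 via (50,28.44): [(7.656, 0) (85, 0) (85, 46) (76.1449, 46)]  |A|=1982.5796
3. ⊥bis P6·P1 via (48.435,18.17): [(51.1148, 29.1887) (44.016, 0) (85, 0) (85, 46) (76.1449, 46)]  |A|=1451.9283
4. ⊥bis P6·P2 via (47.67,9.055): [(51.1148, 29.1887) (46.6312, 10.7533) (53.2087, 0) (85, 0) (85, 46) (76.1449, 46)]  |A|=1402.5025
5. ⊥bis P6·P3 via (58.26,26.055): [(50.2984, 25.8318) (46.6312, 10.7533) (53.2087, 0) (85, 0) (85, 26.8046)]  |A|=945.0014
6. ⊥bis P6·P4 via (51.745,16): [(52.1662, 25.8842) (51.2029, 3.2792) (53.2087, 0) (85, 0) (85, 26.8046)]  |A|=875.744
7. ⊥bis P6·P5 via (42.905,13.155): [(52.1662, 25.8842) (51.2029, 3.2792) (53.2087, 0) (85, 0) (85, 26.8046)]  |A|=875.744
8. ⊥bis P6·P7 via (52.855,20.77): [(57.5326, 26.0346) (51.9026, 19.6981) (51.2029, 3.2792) (53.2087, 0) (85, 0) (85, 26.8046)]  |A|=859.1653
9. canonical 6-gon: [(57.5326, 26.0346) (51.9026, 19.6981) (51.2029, 3.2792) (53.2087, 0) (85, 0) (85, 26.8046)]
10. shoelace: 859.1653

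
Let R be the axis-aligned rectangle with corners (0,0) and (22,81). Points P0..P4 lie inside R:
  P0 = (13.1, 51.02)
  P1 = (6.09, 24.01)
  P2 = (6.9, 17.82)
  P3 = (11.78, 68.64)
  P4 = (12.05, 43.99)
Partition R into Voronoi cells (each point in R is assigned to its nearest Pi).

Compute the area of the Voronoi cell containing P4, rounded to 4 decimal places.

Area of P4's cell: 314.9511

1. box [0,22]×[0,81]: [(0, 0) (22, 0) (22, 81) (0, 81)]
2. ⊥bis P4·P0 via (12.575,47.505): [(0, 49.3832) (0, 0) (22, 0) (22, 46.0973)]  |A|=1050.2853
3. ⊥bis P4·P1 via (9.07,34): [(0, 49.3832) (0, 36.7056) (22, 30.143) (22, 46.0973)]  |A|=314.9511
4. ⊥bis P4·P2 via (9.475,30.905): [(0, 49.3832) (0, 36.7056) (22, 30.143) (22, 46.0973)]  |A|=314.9511
5. ⊥bis P4·P3 via (11.915,56.315): [(0, 49.3832) (0, 36.7056) (22, 30.143) (22, 46.0973)]  |A|=314.9511
6. canonical 4-gon: [(0, 49.3832) (0, 36.7056) (22, 30.143) (22, 46.0973)]
7. shoelace: 314.9511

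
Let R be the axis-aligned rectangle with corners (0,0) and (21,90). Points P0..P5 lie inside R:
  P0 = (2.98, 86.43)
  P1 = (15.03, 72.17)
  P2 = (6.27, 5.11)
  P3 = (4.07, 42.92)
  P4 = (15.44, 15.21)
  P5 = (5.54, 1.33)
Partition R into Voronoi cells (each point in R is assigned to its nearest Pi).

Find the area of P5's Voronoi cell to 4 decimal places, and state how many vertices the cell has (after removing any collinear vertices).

1. box [0,21]×[0,90]: [(0, 0) (21, 0) (21, 90) (0, 90)]
2. ⊥bis P5·P0 via (4.26,43.88): [(0, 43.7518) (0, 0) (21, 0) (21, 44.3836)]  |A|=925.422
3. ⊥bis P5·P1 via (10.285,36.75): [(0, 38.1278) (0, 0) (21, 0) (21, 35.3146)]  |A|=771.1452
4. ⊥bis P5·P2 via (5.905,3.22): [(0, 4.3604) (0, 0) (21, 0) (21, 0.3048)]  |A|=48.9847
5. ⊥bis P5·P3 via (4.805,22.125): [(0, 4.3604) (0, 0) (21, 0) (21, 0.3048)]  |A|=48.9847
6. ⊥bis P5·P4 via (10.49,8.27): [(0, 4.3604) (0, 0) (21, 0) (21, 0.3048)]  |A|=48.9847
7. canonical 4-gon: [(0, 4.3604) (0, 0) (21, 0) (21, 0.3048)]
8. shoelace: 48.9847

Area of P5's cell: 48.9847 (4 vertices)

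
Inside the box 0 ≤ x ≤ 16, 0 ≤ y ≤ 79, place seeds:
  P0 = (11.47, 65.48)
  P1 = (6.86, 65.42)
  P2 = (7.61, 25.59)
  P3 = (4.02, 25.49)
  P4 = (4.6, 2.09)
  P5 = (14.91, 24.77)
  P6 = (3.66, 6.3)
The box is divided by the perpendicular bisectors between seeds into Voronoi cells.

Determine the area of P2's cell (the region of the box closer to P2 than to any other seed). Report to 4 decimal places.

Area of P2's cell: 185.0855

1. box [0,16]×[0,79]: [(0, 0) (16, 0) (16, 79) (0, 79)]
2. ⊥bis P2·P0 via (9.54,45.535): [(0, 46.4581) (0, 0) (16, 0) (16, 44.9099)]  |A|=730.9443
3. ⊥bis P2·P1 via (7.235,45.505): [(9.4241, 45.5462) (0, 45.3688) (0, 0) (16, 0) (16, 44.9099)]  |A|=725.8111
4. ⊥bis P2·P3 via (5.815,25.54): [(9.4241, 45.5462) (5.2599, 45.4678) (6.5264, 0) (16, 0) (16, 44.9099)]  |A|=458.1223
5. ⊥bis P2·P4 via (6.105,13.84): [(9.4241, 45.5462) (5.2599, 45.4678) (6.141, 13.8354) (16, 12.5726) (16, 44.9099)]  |A|=330.6106
6. ⊥bis P2·P5 via (11.26,25.18): [(13.5034, 45.1515) (9.4241, 45.5462) (5.2599, 45.4678) (6.141, 13.8354) (9.9311, 13.3499)]  |A|=192.3556
7. ⊥bis P2·P6 via (5.635,15.945): [(10.1195, 15.0267) (13.5034, 45.1515) (9.4241, 45.5462) (5.2599, 45.4678) (6.0848, 15.8529)]  |A|=185.0855
8. canonical 5-gon: [(10.1195, 15.0267) (13.5034, 45.1515) (9.4241, 45.5462) (5.2599, 45.4678) (6.0848, 15.8529)]
9. shoelace: 185.0855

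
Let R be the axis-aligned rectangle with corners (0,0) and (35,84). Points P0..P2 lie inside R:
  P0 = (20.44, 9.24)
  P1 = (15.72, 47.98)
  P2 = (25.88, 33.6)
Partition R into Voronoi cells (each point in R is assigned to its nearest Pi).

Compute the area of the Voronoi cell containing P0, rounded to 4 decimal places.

1. box [0,35]×[0,84]: [(0, 0) (35, 0) (35, 84) (0, 84)]
2. ⊥bis P0·P1 via (18.08,28.61): [(0, 26.4072) (0, 0) (35, 0) (35, 30.6715)]  |A|=998.8767
3. ⊥bis P0·P2 via (23.16,21.42): [(0.5356, 26.4724) (0, 26.4072) (0, 0) (35, 0) (35, 18.7759)]  |A|=793.8896
4. canonical 5-gon: [(0.5356, 26.4724) (0, 26.4072) (0, 0) (35, 0) (35, 18.7759)]
5. shoelace: 793.8896

Area of P0's cell: 793.8896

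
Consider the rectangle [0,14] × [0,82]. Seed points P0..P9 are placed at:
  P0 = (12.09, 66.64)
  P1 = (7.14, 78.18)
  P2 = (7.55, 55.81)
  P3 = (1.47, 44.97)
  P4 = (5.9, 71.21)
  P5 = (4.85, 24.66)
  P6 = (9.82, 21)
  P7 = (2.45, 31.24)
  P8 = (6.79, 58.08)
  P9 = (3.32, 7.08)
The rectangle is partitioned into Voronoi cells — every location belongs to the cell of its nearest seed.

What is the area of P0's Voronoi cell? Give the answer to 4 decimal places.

Area of P0's cell: 65.1411

1. box [0,14]×[0,82]: [(0, 0) (14, 0) (14, 82) (0, 82)]
2. ⊥bis P0·P1 via (9.615,72.41): [(0, 68.2857) (0, 0) (14, 0) (14, 74.2909)]  |A|=998.0364
3. ⊥bis P0·P2 via (9.82,61.225): [(0, 68.2857) (0, 65.3416) (14, 59.4727) (14, 74.2909)]  |A|=124.3362
4. ⊥bis P0·P3 via (6.78,55.805): [(0, 68.2857) (0, 65.3416) (14, 59.4727) (14, 74.2909)]  |A|=124.3362
5. ⊥bis P0·P4 via (8.995,68.925): [(12.473, 73.6359) (4.8488, 63.309) (14, 59.4727) (14, 74.2909)]  |A|=73.1901
6. ⊥bis P0·P5 via (8.47,45.65): [(12.473, 73.6359) (4.8488, 63.309) (14, 59.4727) (14, 74.2909)]  |A|=73.1901
7. ⊥bis P0·P6 via (10.955,43.82): [(12.473, 73.6359) (4.8488, 63.309) (14, 59.4727) (14, 74.2909)]  |A|=73.1901
8. ⊥bis P0·P7 via (7.27,48.94): [(12.473, 73.6359) (4.8488, 63.309) (14, 59.4727) (14, 74.2909)]  |A|=73.1901
9. ⊥bis P0·P8 via (9.44,62.36): [(12.473, 73.6359) (5.8083, 64.6086) (14, 59.5366) (14, 74.2909)]  |A|=65.1411
10. ⊥bis P0·P9 via (7.705,36.86): [(12.473, 73.6359) (5.8083, 64.6086) (14, 59.5366) (14, 74.2909)]  |A|=65.1411
11. canonical 4-gon: [(12.473, 73.6359) (5.8083, 64.6086) (14, 59.5366) (14, 74.2909)]
12. shoelace: 65.1411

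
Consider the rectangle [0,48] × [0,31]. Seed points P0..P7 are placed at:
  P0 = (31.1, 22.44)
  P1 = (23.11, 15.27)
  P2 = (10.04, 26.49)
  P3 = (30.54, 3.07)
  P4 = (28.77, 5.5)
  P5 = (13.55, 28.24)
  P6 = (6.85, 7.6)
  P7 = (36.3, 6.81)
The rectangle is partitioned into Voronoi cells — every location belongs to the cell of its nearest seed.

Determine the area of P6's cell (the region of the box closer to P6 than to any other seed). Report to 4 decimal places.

1. box [0,48]×[0,31]: [(0, 0) (48, 0) (48, 31) (0, 31)]
2. ⊥bis P6·P0 via (18.975,15.02): [(0, 0) (28.1666, 0) (9.1959, 31) (0, 31)]  |A|=579.1191
3. ⊥bis P6·P1 via (14.98,11.435): [(0, 0) (20.374, 0) (5.751, 31) (0, 31)]  |A|=404.9375
4. ⊥bis P6·P2 via (8.445,17.045): [(0, 18.4711) (0, 0) (20.374, 0) (12.6703, 16.3315)]  |A|=283.3859
5. ⊥bis P6·P3 via (18.695,5.335): [(0, 18.4711) (0, 0) (17.6748, 0) (18.4534, 4.0716) (12.6703, 16.3315)]  |A|=277.891
6. ⊥bis P6·P4 via (17.81,6.55): [(0, 18.4711) (0, 0) (17.1825, 0) (17.7213, 5.6237) (12.6703, 16.3315)]  |A|=274.4119
7. ⊥bis P6·P5 via (10.2,17.92): [(0, 18.4711) (0, 0) (17.1825, 0) (17.7213, 5.6237) (12.6703, 16.3315)]  |A|=274.4119
8. ⊥bis P6·P7 via (21.575,7.205): [(0, 18.4711) (0, 0) (17.1825, 0) (17.7213, 5.6237) (12.6703, 16.3315)]  |A|=274.4119
9. canonical 5-gon: [(0, 18.4711) (0, 0) (17.1825, 0) (17.7213, 5.6237) (12.6703, 16.3315)]
10. shoelace: 274.4119

Area of P6's cell: 274.4119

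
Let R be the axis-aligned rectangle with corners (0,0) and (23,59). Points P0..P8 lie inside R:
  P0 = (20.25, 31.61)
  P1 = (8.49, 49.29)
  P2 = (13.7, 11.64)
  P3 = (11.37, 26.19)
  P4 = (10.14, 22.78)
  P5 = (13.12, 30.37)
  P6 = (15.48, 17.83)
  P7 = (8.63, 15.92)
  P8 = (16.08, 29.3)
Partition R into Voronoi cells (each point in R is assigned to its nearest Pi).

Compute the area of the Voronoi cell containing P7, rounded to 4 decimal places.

Area of P7's cell: 149.3269

1. box [0,23]×[0,59]: [(0, 0) (23, 0) (23, 59) (0, 59)]
2. ⊥bis P7·P0 via (14.44,23.765): [(0, 34.4593) (0, 0) (23, 0) (23, 17.4255)]  |A|=596.6743
3. ⊥bis P7·P1 via (8.56,32.605): [(2.5378, 32.5797) (0, 32.5691) (0, 0) (23, 0) (23, 17.4255)]  |A|=594.2759
4. ⊥bis P7·P2 via (11.165,13.78): [(17.6114, 21.4163) (2.5378, 32.5797) (0, 32.5691) (0, 0.5542)]  |A|=296.1594
5. ⊥bis P7·P3 via (10,21.055): [(15.9633, 19.464) (0, 23.723) (0, 0.5542)]  |A|=184.9256
6. ⊥bis P7·P4 via (9.385,19.35): [(14.8513, 18.1468) (0, 21.4158) (0, 0.5542)]  |A|=154.9116
7. ⊥bis P7·P5 via (10.875,23.145): [(14.8513, 18.1468) (0, 21.4158) (0, 0.5542)]  |A|=154.9116
8. ⊥bis P7·P6 via (12.055,16.875): [(12.4827, 15.341) (11.4944, 18.8857) (0, 21.4158) (0, 0.5542)]  |A|=149.3269
9. ⊥bis P7·P8 via (12.355,22.61): [(12.4827, 15.341) (11.4944, 18.8857) (0, 21.4158) (0, 0.5542)]  |A|=149.3269
10. canonical 4-gon: [(12.4827, 15.341) (11.4944, 18.8857) (0, 21.4158) (0, 0.5542)]
11. shoelace: 149.3269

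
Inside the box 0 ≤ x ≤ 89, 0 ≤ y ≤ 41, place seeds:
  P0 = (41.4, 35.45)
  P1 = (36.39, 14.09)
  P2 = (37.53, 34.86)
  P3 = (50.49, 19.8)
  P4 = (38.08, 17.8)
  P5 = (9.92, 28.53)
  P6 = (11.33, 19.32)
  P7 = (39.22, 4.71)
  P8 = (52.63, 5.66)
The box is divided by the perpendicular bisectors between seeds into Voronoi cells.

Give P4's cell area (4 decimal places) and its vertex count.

1. box [0,89]×[0,41]: [(0, 0) (89, 0) (89, 41) (0, 41)]
2. ⊥bis P4·P0 via (39.74,26.625): [(0, 34.1002) (0, 0) (89, 0) (89, 17.3591)]  |A|=2289.9375
3. ⊥bis P4·P1 via (37.235,15.945): [(0, 34.1002) (0, 32.9065) (72.2385, 0) (89, 0) (89, 17.3591)]  |A|=1101.3792
4. ⊥bis P4·P2 via (37.805,26.33): [(40.7957, 26.4264) (15.9817, 25.6264) (72.2385, 0) (89, 0) (89, 17.3591)]  |A|=980.3143
5. ⊥bis P4·P3 via (44.285,18.8): [(43.1266, 25.988) (40.7957, 26.4264) (15.9817, 25.6264) (45.3401, 12.2529)]  |A|=193.1909
6. ⊥bis P4·P5 via (24,23.165): [(43.1266, 25.988) (40.7957, 26.4264) (25.0493, 25.9188) (23.6133, 22.15) (45.3401, 12.2529)]  |A|=176.3141
7. ⊥bis P4·P6 via (24.705,18.56): [(43.1266, 25.988) (40.7957, 26.4264) (25.1233, 25.9212) (24.8763, 21.5747) (45.3401, 12.2529)]  |A|=173.3605
8. ⊥bis P4·P7 via (38.65,11.255): [(43.1266, 25.988) (40.7957, 26.4264) (25.1233, 25.9212) (24.8763, 21.5747) (45.3401, 12.2529)]  |A|=173.3605
9. ⊥bis P4·P8 via (45.355,11.73): [(43.1266, 25.988) (40.7957, 26.4264) (25.1233, 25.9212) (24.8763, 21.5747) (45.3401, 12.2529)]  |A|=173.3605
10. canonical 5-gon: [(43.1266, 25.988) (40.7957, 26.4264) (25.1233, 25.9212) (24.8763, 21.5747) (45.3401, 12.2529)]
11. shoelace: 173.3605

Area of P4's cell: 173.3605 (5 vertices)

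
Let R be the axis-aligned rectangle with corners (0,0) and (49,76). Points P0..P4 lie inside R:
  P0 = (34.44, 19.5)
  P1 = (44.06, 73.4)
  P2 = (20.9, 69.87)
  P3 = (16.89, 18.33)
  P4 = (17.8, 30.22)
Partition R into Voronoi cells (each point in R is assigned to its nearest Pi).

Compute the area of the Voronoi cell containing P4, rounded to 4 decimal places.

1. box [0,49]×[0,76]: [(0, 0) (49, 0) (49, 76) (0, 76)]
2. ⊥bis P4·P0 via (26.12,24.86): [(0, 0) (10.1044, 0) (49, 60.3752) (49, 76) (0, 76)]  |A|=2549.8354
3. ⊥bis P4·P1 via (30.93,51.81): [(0, 70.6201) (0, 0) (10.1044, 0) (39.9486, 46.3253)]  |A|=1644.6336
4. ⊥bis P4·P2 via (19.35,50.045): [(35.9687, 48.7457) (0, 51.5579) (0, 0) (10.1044, 0) (39.9486, 46.3253)]  |A|=1301.8106
5. ⊥bis P4·P3 via (17.345,24.275): [(35.9687, 48.7457) (0, 51.5579) (0, 25.6025) (25.3485, 23.6625) (39.9486, 46.3253)]  |A|=857.7703
6. canonical 5-gon: [(35.9687, 48.7457) (0, 51.5579) (0, 25.6025) (25.3485, 23.6625) (39.9486, 46.3253)]
7. shoelace: 857.7703

Area of P4's cell: 857.7703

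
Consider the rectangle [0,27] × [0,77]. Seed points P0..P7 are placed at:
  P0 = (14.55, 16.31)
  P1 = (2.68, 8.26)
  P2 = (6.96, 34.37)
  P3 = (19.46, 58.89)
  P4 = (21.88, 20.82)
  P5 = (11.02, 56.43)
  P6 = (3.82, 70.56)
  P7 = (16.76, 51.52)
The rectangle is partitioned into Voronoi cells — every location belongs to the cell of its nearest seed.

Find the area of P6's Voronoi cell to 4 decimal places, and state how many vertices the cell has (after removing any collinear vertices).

1. box [0,27]×[0,77]: [(0, 0) (27, 0) (27, 77) (0, 77)]
2. ⊥bis P6·P0 via (9.185,43.435): [(0, 41.6183) (27, 46.9586) (27, 77) (0, 77)]  |A|=883.2117
3. ⊥bis P6·P1 via (3.25,39.41): [(0, 41.6183) (27, 46.9586) (27, 77) (0, 77)]  |A|=883.2117
4. ⊥bis P6·P2 via (5.39,52.465): [(0, 51.9973) (27, 54.34) (27, 77) (0, 77)]  |A|=643.4462
5. ⊥bis P6·P3 via (11.64,64.725): [(0, 51.9973) (2.2914, 52.1962) (20.7992, 77) (0, 77)]  |A|=286.5955
6. ⊥bis P6·P4 via (12.85,45.69): [(0, 51.9973) (2.2914, 52.1962) (20.7992, 77) (0, 77)]  |A|=286.5955
7. ⊥bis P6·P5 via (7.42,63.495): [(0, 59.7141) (12.748, 66.2099) (20.7992, 77) (0, 77)]  |A|=222.3926
8. ⊥bis P6·P7 via (10.29,61.04): [(0, 59.7141) (12.748, 66.2099) (20.7992, 77) (0, 77)]  |A|=222.3926
9. canonical 4-gon: [(0, 59.7141) (12.748, 66.2099) (20.7992, 77) (0, 77)]
10. shoelace: 222.3926

Area of P6's cell: 222.3926 (4 vertices)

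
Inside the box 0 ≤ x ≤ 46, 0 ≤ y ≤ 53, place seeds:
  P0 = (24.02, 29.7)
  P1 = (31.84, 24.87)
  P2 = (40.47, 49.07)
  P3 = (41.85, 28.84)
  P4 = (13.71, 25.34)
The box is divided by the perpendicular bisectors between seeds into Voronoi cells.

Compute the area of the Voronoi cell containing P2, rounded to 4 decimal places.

Area of P2's cell: 303.6497

1. box [0,46]×[0,53]: [(0, 0) (46, 0) (46, 53) (0, 53)]
2. ⊥bis P2·P0 via (32.245,39.385): [(46, 27.7035) (46, 53) (16.2132, 53)]  |A|=376.7498
3. ⊥bis P2·P1 via (36.155,36.97): [(34.3168, 37.6255) (46, 33.4592) (46, 53) (16.2132, 53)]  |A|=343.1278
4. ⊥bis P2·P3 via (41.16,38.955): [(33.3765, 38.424) (46, 39.2852) (46, 53) (16.2132, 53)]  |A|=303.6497
5. ⊥bis P2·P4 via (27.09,37.205): [(33.3765, 38.424) (46, 39.2852) (46, 53) (16.2132, 53)]  |A|=303.6497
6. canonical 4-gon: [(33.3765, 38.424) (46, 39.2852) (46, 53) (16.2132, 53)]
7. shoelace: 303.6497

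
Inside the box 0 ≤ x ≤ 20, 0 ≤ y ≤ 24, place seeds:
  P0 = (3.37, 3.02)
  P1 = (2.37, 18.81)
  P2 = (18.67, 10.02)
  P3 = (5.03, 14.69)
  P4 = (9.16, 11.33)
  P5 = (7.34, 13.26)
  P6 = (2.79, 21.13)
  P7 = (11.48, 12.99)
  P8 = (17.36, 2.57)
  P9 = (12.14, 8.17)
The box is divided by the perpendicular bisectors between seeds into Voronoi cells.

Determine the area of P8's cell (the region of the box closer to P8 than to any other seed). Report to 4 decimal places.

Area of P8's cell: 47.2988

1. box [0,20]×[0,24]: [(0, 0) (20, 0) (20, 24) (0, 24)]
2. ⊥bis P8·P0 via (10.365,2.795): [(10.2751, 0) (20, 0) (20, 24) (11.0471, 24)]  |A|=224.1339
3. ⊥bis P8·P1 via (9.865,10.69): [(10.642, 11.4072) (10.2751, 0) (20, 0) (20, 20.0449)]  |A|=149.2569
4. ⊥bis P8·P2 via (18.015,6.295): [(10.52, 7.6129) (10.2751, 0) (20, 0) (20, 5.946)]  |A|=65.2014
5. ⊥bis P8·P3 via (11.195,8.63): [(10.52, 7.6129) (10.2751, 0) (20, 0) (20, 5.946)]  |A|=65.2014
6. ⊥bis P8·P4 via (13.26,6.95): [(13.4229, 7.1025) (10.4129, 4.2849) (10.2751, 0) (20, 0) (20, 5.946)]  |A|=60.3436
7. ⊥bis P8·P5 via (12.35,7.915): [(13.4229, 7.1025) (10.4129, 4.2849) (10.2751, 0) (20, 0) (20, 5.946)]  |A|=60.3436
8. ⊥bis P8·P6 via (10.075,11.85): [(13.4229, 7.1025) (10.4129, 4.2849) (10.2751, 0) (20, 0) (20, 5.946)]  |A|=60.3436
9. ⊥bis P8·P7 via (14.42,7.78): [(13.4229, 7.1025) (10.4129, 4.2849) (10.2751, 0) (20, 0) (20, 5.946)]  |A|=60.3436
10. ⊥bis P8·P9 via (14.75,5.37): [(16.103, 6.6312) (10.3148, 1.2358) (10.2751, 0) (20, 0) (20, 5.946)]  |A|=47.2988
11. canonical 5-gon: [(16.103, 6.6312) (10.3148, 1.2358) (10.2751, 0) (20, 0) (20, 5.946)]
12. shoelace: 47.2988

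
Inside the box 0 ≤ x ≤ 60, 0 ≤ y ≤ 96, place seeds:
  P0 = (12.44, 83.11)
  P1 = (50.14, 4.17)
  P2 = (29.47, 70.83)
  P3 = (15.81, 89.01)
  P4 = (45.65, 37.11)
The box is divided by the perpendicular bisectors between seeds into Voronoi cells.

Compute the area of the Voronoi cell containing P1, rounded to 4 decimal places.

Area of P1's cell: 1092.0456

1. box [0,60]×[0,96]: [(0, 0) (60, 0) (60, 96) (0, 96)]
2. ⊥bis P1·P0 via (31.29,43.64): [(0, 28.6966) (0, 0) (60, 0) (60, 57.3513)]  |A|=2581.4355
3. ⊥bis P1·P2 via (39.805,37.5): [(0, 25.1572) (0, 0) (60, 0) (60, 43.7621)]  |A|=2067.5793
4. ⊥bis P1·P3 via (32.975,46.59): [(0, 25.1572) (0, 0) (60, 0) (60, 43.7621)]  |A|=2067.5793
5. ⊥bis P1·P4 via (47.895,20.64): [(0, 14.1115) (0, 0) (60, 0) (60, 22.29)]  |A|=1092.0456
6. canonical 4-gon: [(0, 14.1115) (0, 0) (60, 0) (60, 22.29)]
7. shoelace: 1092.0456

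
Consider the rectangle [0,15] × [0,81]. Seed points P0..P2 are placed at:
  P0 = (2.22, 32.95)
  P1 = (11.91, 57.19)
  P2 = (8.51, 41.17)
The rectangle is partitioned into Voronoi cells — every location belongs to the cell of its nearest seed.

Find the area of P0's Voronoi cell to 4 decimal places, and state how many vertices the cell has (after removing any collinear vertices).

1. box [0,15]×[0,81]: [(0, 0) (15, 0) (15, 81) (0, 81)]
2. ⊥bis P0·P1 via (7.065,45.07): [(0, 47.8943) (0, 0) (15, 0) (15, 41.898)]  |A|=673.4416
3. ⊥bis P0·P2 via (5.365,37.06): [(0, 41.1653) (0, 0) (15, 0) (15, 29.6872)]  |A|=531.3943
4. canonical 4-gon: [(0, 41.1653) (0, 0) (15, 0) (15, 29.6872)]
5. shoelace: 531.3943

Area of P0's cell: 531.3943 (4 vertices)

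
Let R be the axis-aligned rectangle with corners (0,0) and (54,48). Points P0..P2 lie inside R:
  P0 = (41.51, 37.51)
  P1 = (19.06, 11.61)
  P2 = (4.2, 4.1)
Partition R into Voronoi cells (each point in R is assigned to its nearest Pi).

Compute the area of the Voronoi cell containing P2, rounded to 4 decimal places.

Area of P2's cell: 240.7611

1. box [0,54]×[0,48]: [(0, 0) (54, 0) (54, 48) (0, 48)]
2. ⊥bis P2·P0 via (22.855,20.805): [(0, 46.3279) (0, 0) (41.4853, 0)]  |A|=960.9625
3. ⊥bis P2·P1 via (11.63,7.855): [(0, 30.8672) (0, 0) (15.5998, 0)]  |A|=240.7611
4. canonical 3-gon: [(0, 30.8672) (0, 0) (15.5998, 0)]
5. shoelace: 240.7611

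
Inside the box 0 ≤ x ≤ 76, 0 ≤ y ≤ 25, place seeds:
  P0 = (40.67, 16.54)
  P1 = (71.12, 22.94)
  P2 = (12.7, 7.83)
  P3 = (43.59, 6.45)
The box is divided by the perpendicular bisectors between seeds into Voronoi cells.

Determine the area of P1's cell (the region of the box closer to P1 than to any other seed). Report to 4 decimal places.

1. box [0,76]×[0,25]: [(0, 0) (76, 0) (76, 25) (0, 25)]
2. ⊥bis P1·P0 via (55.895,19.74): [(60.044, 0) (76, 0) (76, 25) (54.7894, 25)]  |A|=464.5823
3. ⊥bis P1·P2 via (41.91,15.385): [(60.044, 0) (76, 0) (76, 25) (54.7894, 25)]  |A|=464.5823
4. ⊥bis P1·P3 via (57.355,14.695): [(56.7393, 15.7229) (66.1571, 0) (76, 0) (76, 25) (54.7894, 25)]  |A|=416.5247
5. canonical 5-gon: [(56.7393, 15.7229) (66.1571, 0) (76, 0) (76, 25) (54.7894, 25)]
6. shoelace: 416.5247

Area of P1's cell: 416.5247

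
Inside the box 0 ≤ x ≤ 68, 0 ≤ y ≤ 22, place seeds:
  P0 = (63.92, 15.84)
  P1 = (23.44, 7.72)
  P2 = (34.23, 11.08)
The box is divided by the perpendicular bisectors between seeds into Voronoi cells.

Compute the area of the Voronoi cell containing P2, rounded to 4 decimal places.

1. box [0,68]×[0,22]: [(0, 0) (68, 0) (68, 22) (0, 22)]
2. ⊥bis P2·P0 via (49.075,13.46): [(0, 0) (51.233, 0) (47.7058, 22) (0, 22)]  |A|=1088.3267
3. ⊥bis P2·P1 via (28.835,9.4): [(31.7622, 0) (51.233, 0) (47.7058, 22) (24.9114, 22)]  |A|=464.918
4. canonical 4-gon: [(31.7622, 0) (51.233, 0) (47.7058, 22) (24.9114, 22)]
5. shoelace: 464.918

Area of P2's cell: 464.9180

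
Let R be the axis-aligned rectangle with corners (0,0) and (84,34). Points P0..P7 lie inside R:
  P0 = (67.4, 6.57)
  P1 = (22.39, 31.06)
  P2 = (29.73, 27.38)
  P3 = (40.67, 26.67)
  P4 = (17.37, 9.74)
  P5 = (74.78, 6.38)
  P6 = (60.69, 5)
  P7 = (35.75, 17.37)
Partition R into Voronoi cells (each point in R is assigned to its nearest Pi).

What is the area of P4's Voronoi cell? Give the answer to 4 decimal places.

Area of P4's cell: 612.7132

1. box [0,84]×[0,34]: [(0, 0) (84, 0) (84, 34) (0, 34)]
2. ⊥bis P4·P0 via (42.385,8.155): [(0, 0) (41.8683, 0) (44.0226, 34) (0, 34)]  |A|=1460.1448
3. ⊥bis P4·P1 via (19.88,20.4): [(0, 25.0809) (0, 0) (41.8683, 0) (42.8186, 14.9989)]  |A|=850.9544
4. ⊥bis P4·P2 via (23.55,18.56): [(21.4524, 20.0298) (0, 25.0809) (0, 0) (41.8683, 0) (42.2156, 5.4814)]  |A|=747.7608
5. ⊥bis P4·P3 via (29.02,18.205): [(34.1678, 11.1203) (21.4524, 20.0298) (0, 25.0809) (0, 0) (41.8683, 0) (41.8987, 0.4806)]  |A|=726.7447
6. ⊥bis P4·P5 via (46.075,8.06): [(34.1678, 11.1203) (21.4524, 20.0298) (0, 25.0809) (0, 0) (41.8683, 0) (41.8987, 0.4806)]  |A|=726.7447
7. ⊥bis P4·P6 via (39.03,7.37): [(38.7503, 4.8136) (34.1678, 11.1203) (21.4524, 20.0298) (0, 25.0809) (0, 0) (38.2236, 0)]  |A|=717.1501
8. ⊥bis P4·P7 via (26.56,13.555): [(24.8647, 17.6388) (21.4524, 20.0298) (0, 25.0809) (0, 0) (32.187, 0)]  |A|=612.7132
9. canonical 5-gon: [(24.8647, 17.6388) (21.4524, 20.0298) (0, 25.0809) (0, 0) (32.187, 0)]
10. shoelace: 612.7132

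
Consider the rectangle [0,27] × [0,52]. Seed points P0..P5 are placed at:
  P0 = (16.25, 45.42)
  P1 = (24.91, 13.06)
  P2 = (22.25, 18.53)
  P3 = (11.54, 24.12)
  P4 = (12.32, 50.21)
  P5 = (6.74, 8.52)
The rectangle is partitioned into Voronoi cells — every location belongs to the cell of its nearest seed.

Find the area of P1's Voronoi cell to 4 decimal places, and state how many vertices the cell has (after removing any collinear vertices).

1. box [0,27]×[0,52]: [(0, 0) (27, 0) (27, 52) (0, 52)]
2. ⊥bis P1·P0 via (20.58,29.24): [(0, 23.7325) (0, 0) (27, 0) (27, 30.9581)]  |A|=738.3228
3. ⊥bis P1·P2 via (23.58,15.795): [(0, 4.3283) (0, 0) (27, 0) (27, 17.4581)]  |A|=294.1166
4. ⊥bis P1·P3 via (18.225,18.59): [(10.753, 9.5574) (2.8469, 0) (27, 0) (27, 17.4581)]  |A|=257.2412
5. ⊥bis P1·P4 via (18.615,31.635): [(10.753, 9.5574) (2.8469, 0) (27, 0) (27, 17.4581)]  |A|=257.2412
6. ⊥bis P1·P5 via (15.825,10.79): [(15.5501, 11.8902) (18.521, 0) (27, 0) (27, 17.4581)]  |A|=150.3549
7. canonical 4-gon: [(15.5501, 11.8902) (18.521, 0) (27, 0) (27, 17.4581)]
8. shoelace: 150.3549

Area of P1's cell: 150.3549 (4 vertices)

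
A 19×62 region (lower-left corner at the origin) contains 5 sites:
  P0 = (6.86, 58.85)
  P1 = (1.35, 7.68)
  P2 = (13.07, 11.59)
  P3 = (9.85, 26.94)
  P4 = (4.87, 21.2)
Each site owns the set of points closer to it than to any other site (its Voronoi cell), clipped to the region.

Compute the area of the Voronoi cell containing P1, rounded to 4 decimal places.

1. box [0,19]×[0,62]: [(0, 0) (19, 0) (19, 62) (0, 62)]
2. ⊥bis P1·P0 via (4.105,33.265): [(0, 33.707) (0, 0) (19, 0) (19, 31.6611)]  |A|=620.9972
3. ⊥bis P1·P2 via (7.21,9.635): [(0, 31.2466) (0, 0) (10.4244, 0)]  |A|=162.8634
4. ⊥bis P1·P3 via (5.6,17.31): [(4.4854, 17.8019) (0, 19.7814) (0, 0) (10.4244, 0)]  |A|=137.1508
5. ⊥bis P1·P4 via (3.11,14.44): [(5.8445, 13.7281) (0, 15.2497) (0, 0) (10.4244, 0)]  |A|=116.1168
6. canonical 4-gon: [(5.8445, 13.7281) (0, 15.2497) (0, 0) (10.4244, 0)]
7. shoelace: 116.1168

Area of P1's cell: 116.1168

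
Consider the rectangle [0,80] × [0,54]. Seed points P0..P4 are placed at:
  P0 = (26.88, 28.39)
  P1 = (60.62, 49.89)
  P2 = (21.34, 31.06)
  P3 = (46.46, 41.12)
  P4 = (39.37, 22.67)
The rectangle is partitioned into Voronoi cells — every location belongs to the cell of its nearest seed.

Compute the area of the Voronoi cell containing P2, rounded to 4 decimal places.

Area of P2's cell: 1184.2861

1. box [0,80]×[0,54]: [(0, 0) (80, 0) (80, 54) (0, 54)]
2. ⊥bis P2·P0 via (24.11,29.725): [(0, 0) (9.7841, 0) (35.8093, 54) (0, 54)]  |A|=1231.0211
3. ⊥bis P2·P1 via (40.98,40.475): [(0, 0) (9.7841, 0) (35.1511, 52.6343) (34.4964, 54) (0, 54)]  |A|=1230.1246
4. ⊥bis P2·P3 via (33.9,36.09): [(0, 0) (9.7841, 0) (30.8491, 43.7081) (26.7274, 54) (0, 54)]  |A|=1184.2861
5. ⊥bis P2·P4 via (30.355,26.865): [(0, 0) (9.7841, 0) (30.8491, 43.7081) (26.7274, 54) (0, 54)]  |A|=1184.2861
6. canonical 5-gon: [(0, 0) (9.7841, 0) (30.8491, 43.7081) (26.7274, 54) (0, 54)]
7. shoelace: 1184.2861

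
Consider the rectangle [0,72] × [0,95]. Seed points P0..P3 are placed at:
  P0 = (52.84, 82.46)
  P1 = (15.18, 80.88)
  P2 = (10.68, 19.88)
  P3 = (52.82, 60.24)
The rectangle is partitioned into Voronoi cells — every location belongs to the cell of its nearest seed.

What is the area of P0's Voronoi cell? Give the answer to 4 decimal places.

1. box [0,72]×[0,95]: [(0, 0) (72, 0) (72, 95) (0, 95)]
2. ⊥bis P0·P1 via (34.01,81.67): [(37.4364, 0) (72, 0) (72, 95) (33.4507, 95)]  |A|=3472.86
3. ⊥bis P0·P2 via (31.76,51.17): [(35.3923, 48.7229) (72, 24.0604) (72, 95) (33.4507, 95)]  |A|=2190.4416
4. ⊥bis P0·P3 via (52.83,71.35): [(34.4423, 71.3666) (72, 71.3327) (72, 95) (33.4507, 95)]  |A|=899.97
5. canonical 4-gon: [(34.4423, 71.3666) (72, 71.3327) (72, 95) (33.4507, 95)]
6. shoelace: 899.97

Area of P0's cell: 899.9700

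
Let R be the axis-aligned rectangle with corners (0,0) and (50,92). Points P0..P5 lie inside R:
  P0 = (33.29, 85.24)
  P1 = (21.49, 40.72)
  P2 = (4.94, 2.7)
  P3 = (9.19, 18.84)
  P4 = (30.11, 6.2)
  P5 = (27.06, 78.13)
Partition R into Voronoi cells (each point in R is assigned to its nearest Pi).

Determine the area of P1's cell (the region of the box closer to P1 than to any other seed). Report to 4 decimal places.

1. box [0,50]×[0,92]: [(0, 0) (50, 0) (50, 92) (0, 92)]
2. ⊥bis P1·P0 via (27.39,62.98): [(0, 70.2397) (0, 0) (50, 0) (50, 56.9872)]  |A|=3180.6734
3. ⊥bis P1·P2 via (13.215,21.71): [(0, 70.2397) (0, 27.4625) (50, 5.6976) (50, 56.9872)]  |A|=2351.6723
4. ⊥bis P1·P3 via (15.34,29.78): [(0, 70.2397) (0, 38.4035) (50, 10.2956) (50, 56.9872)]  |A|=1963.1953
5. ⊥bis P1·P4 via (25.8,23.46): [(0, 70.2397) (0, 38.4035) (26.3418, 23.5953) (50, 29.503) (50, 56.9872)]  |A|=1735.9892
6. ⊥bis P1·P5 via (24.275,59.425): [(0, 63.0393) (0, 38.4035) (26.3418, 23.5953) (50, 29.503) (50, 55.5948)]  |A|=1521.1685
7. canonical 5-gon: [(0, 63.0393) (0, 38.4035) (26.3418, 23.5953) (50, 29.503) (50, 55.5948)]
8. shoelace: 1521.1685

Area of P1's cell: 1521.1685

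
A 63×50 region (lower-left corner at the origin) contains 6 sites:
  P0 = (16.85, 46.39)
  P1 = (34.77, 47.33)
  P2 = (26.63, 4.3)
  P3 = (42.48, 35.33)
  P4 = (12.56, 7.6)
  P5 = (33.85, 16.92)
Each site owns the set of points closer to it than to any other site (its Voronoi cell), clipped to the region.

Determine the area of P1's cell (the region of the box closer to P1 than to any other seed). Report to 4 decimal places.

1. box [0,63]×[0,50]: [(0, 0) (63, 0) (63, 50) (0, 50)]
2. ⊥bis P1·P0 via (25.81,46.86): [(28.2681, 0) (63, 0) (63, 50) (25.6453, 50)]  |A|=1802.1663
3. ⊥bis P1·P2 via (30.7,25.815): [(26.876, 26.5384) (63, 19.7048) (63, 50) (25.6453, 50)]  |A|=985.3931
4. ⊥bis P1·P3 via (38.625,41.33): [(26.5084, 33.5451) (52.1192, 50) (25.6453, 50)]  |A|=217.8124
5. ⊥bis P1·P4 via (23.665,27.465): [(26.5084, 33.5451) (52.1192, 50) (25.6453, 50)]  |A|=217.8124
6. ⊥bis P1·P5 via (34.31,32.125): [(26.5084, 33.5451) (52.1192, 50) (25.6453, 50)]  |A|=217.8124
7. canonical 3-gon: [(26.5084, 33.5451) (52.1192, 50) (25.6453, 50)]
8. shoelace: 217.8124

Area of P1's cell: 217.8124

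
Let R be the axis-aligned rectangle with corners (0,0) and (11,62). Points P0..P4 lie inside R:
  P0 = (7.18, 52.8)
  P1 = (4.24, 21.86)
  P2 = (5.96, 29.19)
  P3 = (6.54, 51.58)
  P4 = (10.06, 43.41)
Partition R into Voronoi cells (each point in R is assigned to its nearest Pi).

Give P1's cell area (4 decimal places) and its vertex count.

Area of P1's cell: 279.7425 (4 vertices)

1. box [0,11]×[0,62]: [(0, 0) (11, 0) (11, 62) (0, 62)]
2. ⊥bis P1·P0 via (5.71,37.33): [(0, 37.8726) (0, 0) (11, 0) (11, 36.8273)]  |A|=410.8495
3. ⊥bis P1·P2 via (5.1,25.525): [(0, 26.7217) (0, 0) (11, 0) (11, 24.1406)]  |A|=279.7425
4. ⊥bis P1·P3 via (5.39,36.72): [(0, 26.7217) (0, 0) (11, 0) (11, 24.1406)]  |A|=279.7425
5. ⊥bis P1·P4 via (7.15,32.635): [(0, 26.7217) (0, 0) (11, 0) (11, 24.1406)]  |A|=279.7425
6. canonical 4-gon: [(0, 26.7217) (0, 0) (11, 0) (11, 24.1406)]
7. shoelace: 279.7425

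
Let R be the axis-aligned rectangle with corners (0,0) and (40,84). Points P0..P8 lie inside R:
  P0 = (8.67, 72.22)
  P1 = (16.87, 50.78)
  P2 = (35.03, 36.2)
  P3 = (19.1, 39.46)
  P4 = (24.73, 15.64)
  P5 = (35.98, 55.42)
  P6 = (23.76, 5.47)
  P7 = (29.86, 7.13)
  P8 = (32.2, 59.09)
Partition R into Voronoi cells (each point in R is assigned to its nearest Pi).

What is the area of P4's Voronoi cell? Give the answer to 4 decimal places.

Area of P4's cell: 492.3378

1. box [0,40]×[0,84]: [(0, 0) (40, 0) (40, 84) (0, 84)]
2. ⊥bis P4·P0 via (16.7,43.93): [(0, 39.1898) (0, 0) (40, 0) (40, 50.5436)]  |A|=1794.6677
3. ⊥bis P4·P1 via (20.8,33.21): [(0, 28.5575) (0, 0) (40, 0) (40, 37.5046)]  |A|=1321.2423
4. ⊥bis P4·P2 via (29.88,25.92): [(17.0173, 32.3639) (0, 28.5575) (0, 0) (40, 0) (40, 20.8502)]  |A|=1129.86
5. ⊥bis P4·P3 via (21.915,27.55): [(25.1161, 28.3066) (0, 22.3703) (0, 0) (40, 0) (40, 20.8502)]  |A|=1002.2245
6. ⊥bis P4·P5 via (30.355,35.53): [(25.1161, 28.3066) (0, 22.3703) (0, 0) (40, 0) (40, 20.8502)]  |A|=1002.2245
7. ⊥bis P4·P6 via (24.245,10.555): [(25.1161, 28.3066) (0, 22.3703) (0, 12.8675) (40, 9.0523) (40, 20.8502)]  |A|=563.8292
8. ⊥bis P4·P7 via (27.295,11.385): [(25.1161, 28.3066) (0, 22.3703) (0, 12.8675) (25.6896, 10.4172) (40, 19.0438) (40, 20.8502)]  |A|=492.3378
9. ⊥bis P4·P8 via (28.465,37.365): [(25.1161, 28.3066) (0, 22.3703) (0, 12.8675) (25.6896, 10.4172) (40, 19.0438) (40, 20.8502)]  |A|=492.3378
10. canonical 6-gon: [(25.1161, 28.3066) (0, 22.3703) (0, 12.8675) (25.6896, 10.4172) (40, 19.0438) (40, 20.8502)]
11. shoelace: 492.3378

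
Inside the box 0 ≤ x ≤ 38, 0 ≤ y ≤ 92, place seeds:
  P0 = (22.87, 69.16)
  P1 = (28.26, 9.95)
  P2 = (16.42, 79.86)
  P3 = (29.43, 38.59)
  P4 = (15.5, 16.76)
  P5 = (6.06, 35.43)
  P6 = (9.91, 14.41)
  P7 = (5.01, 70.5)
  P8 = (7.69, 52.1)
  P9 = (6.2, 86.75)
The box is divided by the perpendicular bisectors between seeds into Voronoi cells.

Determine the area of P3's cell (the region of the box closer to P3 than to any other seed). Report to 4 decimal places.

1. box [0,38]×[0,92]: [(0, 0) (38, 0) (38, 92) (0, 92)]
2. ⊥bis P3·P0 via (26.15,53.875): [(0, 48.2635) (0, 0) (38, 0) (38, 56.4179)]  |A|=1988.946
3. ⊥bis P3·P1 via (28.845,24.27): [(0, 48.2635) (0, 25.4484) (38, 23.896) (38, 56.4179)]  |A|=1051.4029
4. ⊥bis P3·P2 via (22.925,59.225): [(0, 48.2635) (0, 25.4484) (38, 23.896) (38, 56.4179)]  |A|=1051.4029
5. ⊥bis P3·P4 via (22.465,27.675): [(0, 48.2635) (0, 42.0102) (27.7296, 24.3156) (38, 23.896) (38, 56.4179)]  |A|=821.7761
6. ⊥bis P3·P5 via (17.745,37.01): [(15.7659, 51.6467) (18.6807, 30.0898) (27.7296, 24.3156) (38, 23.896) (38, 56.4179)]  |A|=588.5058
7. ⊥bis P3·P6 via (19.67,26.5): [(15.7659, 51.6467) (18.6807, 30.0898) (27.7296, 24.3156) (38, 23.896) (38, 56.4179)]  |A|=588.5058
8. ⊥bis P3·P7 via (17.22,54.545): [(15.7659, 51.6467) (18.6807, 30.0898) (27.7296, 24.3156) (38, 23.896) (38, 56.4179)]  |A|=588.5058
9. ⊥bis P3·P8 via (18.56,45.345): [(23.5086, 53.3082) (16.965, 42.7784) (18.6807, 30.0898) (27.7296, 24.3156) (38, 23.896) (38, 56.4179)]  |A|=553.1773
10. ⊥bis P3·P9 via (17.815,62.67): [(23.5086, 53.3082) (16.965, 42.7784) (18.6807, 30.0898) (27.7296, 24.3156) (38, 23.896) (38, 56.4179)]  |A|=553.1773
11. canonical 6-gon: [(23.5086, 53.3082) (16.965, 42.7784) (18.6807, 30.0898) (27.7296, 24.3156) (38, 23.896) (38, 56.4179)]
12. shoelace: 553.1773

Area of P3's cell: 553.1773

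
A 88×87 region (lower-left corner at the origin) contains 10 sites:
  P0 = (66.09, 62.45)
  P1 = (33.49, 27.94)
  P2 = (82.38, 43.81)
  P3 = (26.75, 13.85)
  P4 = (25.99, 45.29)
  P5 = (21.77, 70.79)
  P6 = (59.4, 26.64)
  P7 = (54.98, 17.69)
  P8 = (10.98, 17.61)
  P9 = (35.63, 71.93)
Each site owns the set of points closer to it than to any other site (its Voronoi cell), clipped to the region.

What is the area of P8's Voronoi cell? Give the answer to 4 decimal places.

1. box [0,88]×[0,87]: [(0, 0) (88, 0) (88, 87) (0, 87)]
2. ⊥bis P8·P0 via (38.535,40.03): [(0, 0) (71.1052, 0) (0.3181, 87) (0, 87)]  |A|=3106.9136
3. ⊥bis P8·P1 via (22.235,22.775): [(0, 71.2271) (0, 0) (32.6866, 0)]  |A|=1164.0857
4. ⊥bis P8·P2 via (46.68,30.71): [(0, 71.2271) (0, 0) (32.6866, 0)]  |A|=1164.0857
5. ⊥bis P8·P3 via (18.865,15.73): [(21.1226, 25.1989) (0, 71.2271) (0, 0) (15.1145, 0)]  |A|=942.6871
6. ⊥bis P8·P4 via (18.485,31.45): [(21.1226, 25.1989) (18.1774, 31.6168) (0, 41.4738) (0, 0) (15.1145, 0)]  |A|=672.2683
7. ⊥bis P8·P5 via (16.375,44.2): [(21.1226, 25.1989) (18.1774, 31.6168) (0, 41.4738) (0, 0) (15.1145, 0)]  |A|=672.2683
8. ⊥bis P8·P6 via (35.19,22.125): [(21.1226, 25.1989) (18.1774, 31.6168) (0, 41.4738) (0, 0) (15.1145, 0)]  |A|=672.2683
9. ⊥bis P8·P7 via (32.98,17.65): [(21.1226, 25.1989) (18.1774, 31.6168) (0, 41.4738) (0, 0) (15.1145, 0)]  |A|=672.2683
10. ⊥bis P8·P9 via (23.305,44.77): [(21.1226, 25.1989) (18.1774, 31.6168) (0, 41.4738) (0, 0) (15.1145, 0)]  |A|=672.2683
11. canonical 5-gon: [(21.1226, 25.1989) (18.1774, 31.6168) (0, 41.4738) (0, 0) (15.1145, 0)]
12. shoelace: 672.2683

Area of P8's cell: 672.2683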